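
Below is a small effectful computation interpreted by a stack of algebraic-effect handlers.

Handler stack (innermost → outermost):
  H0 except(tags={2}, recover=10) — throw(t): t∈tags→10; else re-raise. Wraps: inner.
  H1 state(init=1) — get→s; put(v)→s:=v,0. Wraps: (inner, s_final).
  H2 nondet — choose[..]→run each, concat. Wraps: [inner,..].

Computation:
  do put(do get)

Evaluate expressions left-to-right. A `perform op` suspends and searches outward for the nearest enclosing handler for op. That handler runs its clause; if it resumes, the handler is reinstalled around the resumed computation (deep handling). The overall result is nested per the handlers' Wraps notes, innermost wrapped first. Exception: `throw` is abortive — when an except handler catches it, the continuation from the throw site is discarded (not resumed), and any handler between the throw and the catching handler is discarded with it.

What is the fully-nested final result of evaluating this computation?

Answer: [(0, 1)]

Step-by-step:
get @ H1 ⇒ 1
put(1) @ H1 ⇒ s:=1
H0 returns 0
H1 returns (0, 1)
H2 returns [(0, 1)]
= [(0, 1)]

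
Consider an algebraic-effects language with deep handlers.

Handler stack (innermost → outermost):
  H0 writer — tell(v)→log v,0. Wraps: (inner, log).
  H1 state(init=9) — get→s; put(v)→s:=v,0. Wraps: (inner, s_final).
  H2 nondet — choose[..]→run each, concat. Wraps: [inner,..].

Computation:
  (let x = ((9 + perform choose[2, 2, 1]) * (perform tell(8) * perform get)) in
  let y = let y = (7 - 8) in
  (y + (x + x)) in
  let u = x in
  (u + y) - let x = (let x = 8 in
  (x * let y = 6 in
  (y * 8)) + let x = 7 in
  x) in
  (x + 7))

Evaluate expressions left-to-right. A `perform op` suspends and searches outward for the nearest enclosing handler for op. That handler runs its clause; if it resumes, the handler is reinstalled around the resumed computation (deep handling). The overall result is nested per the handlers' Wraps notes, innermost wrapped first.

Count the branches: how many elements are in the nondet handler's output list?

Answer: 3

Working:
choose[2, 2, 1] @ H2
  branch[0] choose=2:
    tell(8) @ H0 ⇒ log+=8
    get @ H1 ⇒ 9
    H0 returns (-399, (8))
    H1 returns ((-399, (8)), 9)
    H2 returns [((-399, (8)), 9)]
  branch[1] choose=2:
    tell(8) @ H0 ⇒ log+=8
    get @ H1 ⇒ 9
    H0 returns (-399, (8))
    H1 returns ((-399, (8)), 9)
    H2 returns [((-399, (8)), 9)]
  branch[2] choose=1:
    tell(8) @ H0 ⇒ log+=8
    get @ H1 ⇒ 9
    H0 returns (-399, (8))
    H1 returns ((-399, (8)), 9)
    H2 returns [((-399, (8)), 9)]
= [((-399, (8)), 9), ((-399, (8)), 9), ((-399, (8)), 9)]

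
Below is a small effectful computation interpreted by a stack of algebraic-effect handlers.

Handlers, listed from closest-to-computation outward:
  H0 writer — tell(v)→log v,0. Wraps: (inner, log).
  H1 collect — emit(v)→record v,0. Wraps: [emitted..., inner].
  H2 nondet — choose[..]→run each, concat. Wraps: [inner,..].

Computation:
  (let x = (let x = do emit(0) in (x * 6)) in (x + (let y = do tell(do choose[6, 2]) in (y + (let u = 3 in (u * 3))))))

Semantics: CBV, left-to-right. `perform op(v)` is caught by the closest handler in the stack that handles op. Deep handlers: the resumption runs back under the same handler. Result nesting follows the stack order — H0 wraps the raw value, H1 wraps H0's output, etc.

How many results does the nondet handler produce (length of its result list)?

Evaluation trace:
emit(0) @ H1 ⇒ out+=0
choose[6, 2] @ H2
  branch[0] choose=6:
    tell(6) @ H0 ⇒ log+=6
    H0 returns (9, (6))
    H1 returns [0, (9, (6))]
    H2 returns [[0, (9, (6))]]
  branch[1] choose=2:
    tell(2) @ H0 ⇒ log+=2
    H0 returns (9, (2))
    H1 returns [0, (9, (2))]
    H2 returns [[0, (9, (2))]]
= [[0, (9, (6))], [0, (9, (2))]]

Answer: 2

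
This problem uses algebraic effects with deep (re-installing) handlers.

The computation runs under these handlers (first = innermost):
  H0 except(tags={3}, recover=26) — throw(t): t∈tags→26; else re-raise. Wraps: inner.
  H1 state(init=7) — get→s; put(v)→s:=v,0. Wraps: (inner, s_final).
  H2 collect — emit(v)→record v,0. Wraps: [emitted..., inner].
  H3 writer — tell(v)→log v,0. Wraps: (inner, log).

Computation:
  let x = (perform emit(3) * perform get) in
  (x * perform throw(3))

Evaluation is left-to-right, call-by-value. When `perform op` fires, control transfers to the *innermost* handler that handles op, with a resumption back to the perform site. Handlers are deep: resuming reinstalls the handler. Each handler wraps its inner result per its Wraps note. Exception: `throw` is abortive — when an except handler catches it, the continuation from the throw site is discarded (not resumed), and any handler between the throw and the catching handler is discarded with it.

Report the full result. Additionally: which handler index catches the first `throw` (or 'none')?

Step-by-step:
emit(3) @ H2 ⇒ out+=3
get @ H1 ⇒ 7
throw(3) @ H0 caught ⇒ 26
H1 returns (26, 7)
H2 returns [3, (26, 7)]
H3 returns ([3, (26, 7)], ())
= ([3, (26, 7)], ())

Answer: ([3, (26, 7)], ()) ; first throw caught by: H0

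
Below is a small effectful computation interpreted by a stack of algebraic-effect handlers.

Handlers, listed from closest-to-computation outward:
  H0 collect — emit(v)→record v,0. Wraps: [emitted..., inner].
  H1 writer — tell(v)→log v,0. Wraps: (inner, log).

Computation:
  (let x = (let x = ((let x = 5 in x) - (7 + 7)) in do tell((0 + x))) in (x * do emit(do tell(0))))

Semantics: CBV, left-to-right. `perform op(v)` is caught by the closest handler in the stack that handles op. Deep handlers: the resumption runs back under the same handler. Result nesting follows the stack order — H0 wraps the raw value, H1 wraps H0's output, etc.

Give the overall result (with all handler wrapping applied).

Evaluation trace:
tell(-9) @ H1 ⇒ log+=-9
tell(0) @ H1 ⇒ log+=0
emit(0) @ H0 ⇒ out+=0
H0 returns [0, 0]
H1 returns ([0, 0], (-9, 0))
= ([0, 0], (-9, 0))

Answer: ([0, 0], (-9, 0))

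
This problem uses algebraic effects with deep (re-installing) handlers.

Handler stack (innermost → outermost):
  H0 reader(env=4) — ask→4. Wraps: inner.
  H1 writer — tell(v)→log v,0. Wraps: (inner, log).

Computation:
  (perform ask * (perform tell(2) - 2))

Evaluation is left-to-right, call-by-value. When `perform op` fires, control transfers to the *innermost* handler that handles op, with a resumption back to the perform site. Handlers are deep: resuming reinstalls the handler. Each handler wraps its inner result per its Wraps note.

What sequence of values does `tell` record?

Step-by-step:
ask @ H0 ⇒ 4
tell(2) @ H1 ⇒ log+=2
H0 returns -8
H1 returns (-8, (2))
= (-8, (2))

Answer: (2)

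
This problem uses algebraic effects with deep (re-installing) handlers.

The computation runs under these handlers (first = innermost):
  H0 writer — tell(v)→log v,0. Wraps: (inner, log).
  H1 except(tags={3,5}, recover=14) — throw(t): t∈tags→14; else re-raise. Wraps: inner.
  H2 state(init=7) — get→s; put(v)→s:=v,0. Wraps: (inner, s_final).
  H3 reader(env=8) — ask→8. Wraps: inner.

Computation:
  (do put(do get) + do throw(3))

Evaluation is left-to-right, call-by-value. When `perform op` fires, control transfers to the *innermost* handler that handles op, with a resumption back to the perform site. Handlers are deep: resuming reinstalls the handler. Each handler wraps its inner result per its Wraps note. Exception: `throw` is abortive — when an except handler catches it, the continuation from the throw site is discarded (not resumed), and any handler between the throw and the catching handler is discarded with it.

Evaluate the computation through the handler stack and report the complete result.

Answer: (14, 7)

Working:
get @ H2 ⇒ 7
put(7) @ H2 ⇒ s:=7
throw(3) @ H1 caught ⇒ 14
H2 returns (14, 7)
H3 returns (14, 7)
= (14, 7)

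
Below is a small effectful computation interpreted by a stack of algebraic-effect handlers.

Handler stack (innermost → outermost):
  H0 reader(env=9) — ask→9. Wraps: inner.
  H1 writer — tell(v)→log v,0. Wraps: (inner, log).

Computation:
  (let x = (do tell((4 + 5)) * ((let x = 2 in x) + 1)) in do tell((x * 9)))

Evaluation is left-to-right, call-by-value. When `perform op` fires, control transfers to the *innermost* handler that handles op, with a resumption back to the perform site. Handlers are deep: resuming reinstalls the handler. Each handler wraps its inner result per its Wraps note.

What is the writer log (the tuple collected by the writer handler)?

Evaluation trace:
tell(9) @ H1 ⇒ log+=9
tell(0) @ H1 ⇒ log+=0
H0 returns 0
H1 returns (0, (9, 0))
= (0, (9, 0))

Answer: (9, 0)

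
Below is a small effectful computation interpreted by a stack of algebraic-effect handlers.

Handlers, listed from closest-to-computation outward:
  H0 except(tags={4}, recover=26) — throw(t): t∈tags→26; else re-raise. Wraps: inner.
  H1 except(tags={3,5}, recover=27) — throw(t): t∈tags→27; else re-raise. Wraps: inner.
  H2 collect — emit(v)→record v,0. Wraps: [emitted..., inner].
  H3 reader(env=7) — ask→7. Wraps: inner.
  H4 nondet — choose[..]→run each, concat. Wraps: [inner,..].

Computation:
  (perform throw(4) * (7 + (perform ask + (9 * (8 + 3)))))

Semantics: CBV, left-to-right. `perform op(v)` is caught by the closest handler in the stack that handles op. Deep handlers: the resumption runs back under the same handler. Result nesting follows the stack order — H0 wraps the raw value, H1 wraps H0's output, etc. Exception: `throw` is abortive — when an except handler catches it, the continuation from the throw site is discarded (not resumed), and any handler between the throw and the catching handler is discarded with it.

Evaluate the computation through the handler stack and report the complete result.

Answer: [[26]]

Evaluation trace:
throw(4) @ H0 caught ⇒ 26
H1 returns 26
H2 returns [26]
H3 returns [26]
H4 returns [[26]]
= [[26]]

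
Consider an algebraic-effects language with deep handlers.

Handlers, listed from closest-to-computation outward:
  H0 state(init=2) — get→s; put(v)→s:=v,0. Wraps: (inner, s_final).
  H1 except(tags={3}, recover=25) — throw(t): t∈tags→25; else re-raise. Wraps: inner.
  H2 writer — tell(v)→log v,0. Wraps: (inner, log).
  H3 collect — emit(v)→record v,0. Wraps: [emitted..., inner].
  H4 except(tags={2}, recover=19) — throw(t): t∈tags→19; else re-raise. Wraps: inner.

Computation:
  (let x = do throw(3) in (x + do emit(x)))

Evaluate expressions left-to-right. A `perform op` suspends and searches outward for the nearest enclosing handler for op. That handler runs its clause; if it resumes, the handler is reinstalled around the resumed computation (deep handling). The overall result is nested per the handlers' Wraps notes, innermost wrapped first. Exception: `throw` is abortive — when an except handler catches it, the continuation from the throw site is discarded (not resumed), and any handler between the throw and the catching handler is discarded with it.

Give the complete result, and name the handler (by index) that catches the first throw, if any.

Working:
throw(3) @ H1 caught ⇒ 25
H2 returns (25, ())
H3 returns [(25, ())]
H4 returns [(25, ())]
= [(25, ())]

Answer: [(25, ())] ; first throw caught by: H1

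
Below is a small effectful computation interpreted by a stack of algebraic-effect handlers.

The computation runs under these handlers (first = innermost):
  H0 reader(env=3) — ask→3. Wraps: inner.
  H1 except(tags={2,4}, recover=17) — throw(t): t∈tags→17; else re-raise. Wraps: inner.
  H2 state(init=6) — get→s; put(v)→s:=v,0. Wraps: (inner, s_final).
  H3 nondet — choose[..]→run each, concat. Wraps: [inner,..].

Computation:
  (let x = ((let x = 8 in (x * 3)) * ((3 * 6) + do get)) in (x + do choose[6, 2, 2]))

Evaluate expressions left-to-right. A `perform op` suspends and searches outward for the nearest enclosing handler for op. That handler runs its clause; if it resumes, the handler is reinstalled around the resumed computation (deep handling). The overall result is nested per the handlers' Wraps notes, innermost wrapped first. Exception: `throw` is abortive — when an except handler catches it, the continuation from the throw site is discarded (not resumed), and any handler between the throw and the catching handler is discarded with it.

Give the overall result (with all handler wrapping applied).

Working:
get @ H2 ⇒ 6
choose[6, 2, 2] @ H3
  branch[0] choose=6:
    H0 returns 582
    H1 returns 582
    H2 returns (582, 6)
    H3 returns [(582, 6)]
  branch[1] choose=2:
    H0 returns 578
    H1 returns 578
    H2 returns (578, 6)
    H3 returns [(578, 6)]
  branch[2] choose=2:
    H0 returns 578
    H1 returns 578
    H2 returns (578, 6)
    H3 returns [(578, 6)]
= [(582, 6), (578, 6), (578, 6)]

Answer: [(582, 6), (578, 6), (578, 6)]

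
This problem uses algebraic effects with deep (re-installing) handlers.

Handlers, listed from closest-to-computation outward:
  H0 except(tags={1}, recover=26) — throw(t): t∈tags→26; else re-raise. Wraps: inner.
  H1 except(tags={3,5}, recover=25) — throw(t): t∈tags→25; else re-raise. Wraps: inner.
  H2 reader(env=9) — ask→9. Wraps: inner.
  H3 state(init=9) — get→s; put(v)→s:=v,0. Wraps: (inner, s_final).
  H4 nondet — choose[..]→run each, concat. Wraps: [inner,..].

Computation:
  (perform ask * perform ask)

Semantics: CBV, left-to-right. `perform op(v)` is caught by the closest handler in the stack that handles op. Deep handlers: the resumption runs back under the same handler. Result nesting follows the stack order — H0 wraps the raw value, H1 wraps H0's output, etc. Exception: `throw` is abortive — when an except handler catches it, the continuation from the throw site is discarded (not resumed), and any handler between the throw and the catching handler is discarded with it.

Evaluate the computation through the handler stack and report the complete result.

Answer: [(81, 9)]

Evaluation trace:
ask @ H2 ⇒ 9
ask @ H2 ⇒ 9
H0 returns 81
H1 returns 81
H2 returns 81
H3 returns (81, 9)
H4 returns [(81, 9)]
= [(81, 9)]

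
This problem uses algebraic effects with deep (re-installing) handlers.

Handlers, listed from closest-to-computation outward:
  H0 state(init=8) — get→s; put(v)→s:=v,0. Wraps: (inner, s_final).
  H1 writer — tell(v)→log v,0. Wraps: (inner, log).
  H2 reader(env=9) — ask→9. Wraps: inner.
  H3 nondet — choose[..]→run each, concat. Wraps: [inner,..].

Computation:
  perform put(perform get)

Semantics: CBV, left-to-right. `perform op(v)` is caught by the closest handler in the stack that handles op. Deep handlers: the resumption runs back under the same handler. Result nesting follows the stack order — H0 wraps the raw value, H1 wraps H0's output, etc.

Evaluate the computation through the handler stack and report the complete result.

Working:
get @ H0 ⇒ 8
put(8) @ H0 ⇒ s:=8
H0 returns (0, 8)
H1 returns ((0, 8), ())
H2 returns ((0, 8), ())
H3 returns [((0, 8), ())]
= [((0, 8), ())]

Answer: [((0, 8), ())]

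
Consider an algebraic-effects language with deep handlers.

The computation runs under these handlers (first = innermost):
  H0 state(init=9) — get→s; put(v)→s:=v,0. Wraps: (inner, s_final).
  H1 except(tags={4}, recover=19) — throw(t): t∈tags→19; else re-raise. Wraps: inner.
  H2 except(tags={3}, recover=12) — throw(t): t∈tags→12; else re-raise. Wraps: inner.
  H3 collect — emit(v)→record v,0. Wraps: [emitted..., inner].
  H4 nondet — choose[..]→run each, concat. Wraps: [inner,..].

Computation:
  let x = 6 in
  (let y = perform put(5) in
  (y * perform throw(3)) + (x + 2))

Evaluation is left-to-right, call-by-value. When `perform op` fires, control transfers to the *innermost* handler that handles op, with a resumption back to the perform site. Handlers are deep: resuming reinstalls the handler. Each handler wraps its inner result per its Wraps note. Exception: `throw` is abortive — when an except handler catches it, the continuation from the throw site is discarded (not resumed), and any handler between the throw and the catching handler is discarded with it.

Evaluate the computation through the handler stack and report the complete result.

Answer: [[12]]

Working:
put(5) @ H0 ⇒ s:=5
throw(3) @ H1 re-raised
throw(3) @ H2 caught ⇒ 12
H3 returns [12]
H4 returns [[12]]
= [[12]]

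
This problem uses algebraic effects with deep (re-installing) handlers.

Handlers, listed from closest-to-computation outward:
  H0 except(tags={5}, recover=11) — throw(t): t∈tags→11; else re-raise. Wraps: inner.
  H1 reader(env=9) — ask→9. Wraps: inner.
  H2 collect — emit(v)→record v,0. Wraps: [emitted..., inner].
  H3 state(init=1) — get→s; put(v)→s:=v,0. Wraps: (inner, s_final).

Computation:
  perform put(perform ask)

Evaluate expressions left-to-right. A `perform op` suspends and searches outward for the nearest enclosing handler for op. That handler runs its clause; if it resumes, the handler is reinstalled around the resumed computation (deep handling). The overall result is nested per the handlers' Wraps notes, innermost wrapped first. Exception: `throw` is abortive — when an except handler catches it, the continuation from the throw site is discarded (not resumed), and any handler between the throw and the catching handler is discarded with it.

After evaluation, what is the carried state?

Answer: 9

Evaluation trace:
ask @ H1 ⇒ 9
put(9) @ H3 ⇒ s:=9
H0 returns 0
H1 returns 0
H2 returns [0]
H3 returns ([0], 9)
= ([0], 9)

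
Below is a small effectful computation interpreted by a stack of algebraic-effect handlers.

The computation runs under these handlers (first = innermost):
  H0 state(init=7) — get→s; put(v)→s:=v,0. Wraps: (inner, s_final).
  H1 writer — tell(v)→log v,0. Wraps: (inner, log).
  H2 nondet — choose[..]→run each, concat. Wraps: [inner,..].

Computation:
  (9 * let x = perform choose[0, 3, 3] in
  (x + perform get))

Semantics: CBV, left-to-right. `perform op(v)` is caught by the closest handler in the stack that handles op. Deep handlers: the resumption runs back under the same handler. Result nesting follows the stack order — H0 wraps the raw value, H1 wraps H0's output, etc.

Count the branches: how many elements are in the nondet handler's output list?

Step-by-step:
choose[0, 3, 3] @ H2
  branch[0] choose=0:
    get @ H0 ⇒ 7
    H0 returns (63, 7)
    H1 returns ((63, 7), ())
    H2 returns [((63, 7), ())]
  branch[1] choose=3:
    get @ H0 ⇒ 7
    H0 returns (90, 7)
    H1 returns ((90, 7), ())
    H2 returns [((90, 7), ())]
  branch[2] choose=3:
    get @ H0 ⇒ 7
    H0 returns (90, 7)
    H1 returns ((90, 7), ())
    H2 returns [((90, 7), ())]
= [((63, 7), ()), ((90, 7), ()), ((90, 7), ())]

Answer: 3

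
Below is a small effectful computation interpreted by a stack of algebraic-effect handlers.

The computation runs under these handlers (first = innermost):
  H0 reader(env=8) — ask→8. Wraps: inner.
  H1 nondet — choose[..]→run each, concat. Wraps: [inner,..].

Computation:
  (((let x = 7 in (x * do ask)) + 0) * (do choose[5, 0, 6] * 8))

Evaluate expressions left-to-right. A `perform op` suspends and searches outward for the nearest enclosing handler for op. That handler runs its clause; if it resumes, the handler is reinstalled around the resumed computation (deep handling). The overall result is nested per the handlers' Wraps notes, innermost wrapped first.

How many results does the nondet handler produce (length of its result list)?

Evaluation trace:
ask @ H0 ⇒ 8
choose[5, 0, 6] @ H1
  branch[0] choose=5:
    H0 returns 2240
    H1 returns [2240]
  branch[1] choose=0:
    H0 returns 0
    H1 returns [0]
  branch[2] choose=6:
    H0 returns 2688
    H1 returns [2688]
= [2240, 0, 2688]

Answer: 3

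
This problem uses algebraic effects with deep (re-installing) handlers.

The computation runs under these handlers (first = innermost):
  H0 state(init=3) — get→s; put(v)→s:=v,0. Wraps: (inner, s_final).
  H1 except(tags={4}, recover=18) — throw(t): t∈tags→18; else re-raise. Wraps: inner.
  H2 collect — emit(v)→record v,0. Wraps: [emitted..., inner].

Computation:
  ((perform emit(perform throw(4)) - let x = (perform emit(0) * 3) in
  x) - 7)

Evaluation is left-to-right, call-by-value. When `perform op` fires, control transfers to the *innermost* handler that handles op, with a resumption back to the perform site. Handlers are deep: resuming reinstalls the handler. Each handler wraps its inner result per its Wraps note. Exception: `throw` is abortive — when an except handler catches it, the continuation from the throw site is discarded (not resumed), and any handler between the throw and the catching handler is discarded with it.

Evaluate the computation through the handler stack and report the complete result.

Step-by-step:
throw(4) @ H1 caught ⇒ 18
H2 returns [18]
= [18]

Answer: [18]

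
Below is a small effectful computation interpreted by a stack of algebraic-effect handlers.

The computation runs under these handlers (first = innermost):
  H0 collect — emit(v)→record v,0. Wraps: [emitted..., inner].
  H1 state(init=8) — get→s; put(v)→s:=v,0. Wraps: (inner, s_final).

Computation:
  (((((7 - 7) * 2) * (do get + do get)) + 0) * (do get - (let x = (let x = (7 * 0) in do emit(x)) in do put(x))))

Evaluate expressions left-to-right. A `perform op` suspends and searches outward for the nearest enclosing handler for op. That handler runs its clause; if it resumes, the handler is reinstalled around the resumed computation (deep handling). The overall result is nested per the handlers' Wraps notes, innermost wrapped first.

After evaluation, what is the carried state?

Answer: 0

Evaluation trace:
get @ H1 ⇒ 8
get @ H1 ⇒ 8
get @ H1 ⇒ 8
emit(0) @ H0 ⇒ out+=0
put(0) @ H1 ⇒ s:=0
H0 returns [0, 0]
H1 returns ([0, 0], 0)
= ([0, 0], 0)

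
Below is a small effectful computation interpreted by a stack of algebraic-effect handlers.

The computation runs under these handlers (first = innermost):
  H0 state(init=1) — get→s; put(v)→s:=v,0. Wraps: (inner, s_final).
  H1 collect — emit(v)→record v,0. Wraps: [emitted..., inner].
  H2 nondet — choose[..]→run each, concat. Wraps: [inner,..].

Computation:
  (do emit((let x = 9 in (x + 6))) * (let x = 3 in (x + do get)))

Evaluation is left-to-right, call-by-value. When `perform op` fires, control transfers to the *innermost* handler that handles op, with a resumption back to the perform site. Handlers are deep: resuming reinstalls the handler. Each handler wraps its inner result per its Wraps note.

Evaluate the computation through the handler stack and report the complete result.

Evaluation trace:
emit(15) @ H1 ⇒ out+=15
get @ H0 ⇒ 1
H0 returns (0, 1)
H1 returns [15, (0, 1)]
H2 returns [[15, (0, 1)]]
= [[15, (0, 1)]]

Answer: [[15, (0, 1)]]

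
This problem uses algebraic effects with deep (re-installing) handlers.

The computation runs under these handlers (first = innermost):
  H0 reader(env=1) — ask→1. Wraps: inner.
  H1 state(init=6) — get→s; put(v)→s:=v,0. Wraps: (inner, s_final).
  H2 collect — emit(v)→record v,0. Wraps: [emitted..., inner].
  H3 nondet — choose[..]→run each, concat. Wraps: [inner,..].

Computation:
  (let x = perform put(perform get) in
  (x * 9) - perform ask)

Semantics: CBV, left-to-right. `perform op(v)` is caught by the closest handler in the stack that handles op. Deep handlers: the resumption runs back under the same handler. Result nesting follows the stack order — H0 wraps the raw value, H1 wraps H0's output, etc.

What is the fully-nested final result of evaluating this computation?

Answer: [[(-1, 6)]]

Step-by-step:
get @ H1 ⇒ 6
put(6) @ H1 ⇒ s:=6
ask @ H0 ⇒ 1
H0 returns -1
H1 returns (-1, 6)
H2 returns [(-1, 6)]
H3 returns [[(-1, 6)]]
= [[(-1, 6)]]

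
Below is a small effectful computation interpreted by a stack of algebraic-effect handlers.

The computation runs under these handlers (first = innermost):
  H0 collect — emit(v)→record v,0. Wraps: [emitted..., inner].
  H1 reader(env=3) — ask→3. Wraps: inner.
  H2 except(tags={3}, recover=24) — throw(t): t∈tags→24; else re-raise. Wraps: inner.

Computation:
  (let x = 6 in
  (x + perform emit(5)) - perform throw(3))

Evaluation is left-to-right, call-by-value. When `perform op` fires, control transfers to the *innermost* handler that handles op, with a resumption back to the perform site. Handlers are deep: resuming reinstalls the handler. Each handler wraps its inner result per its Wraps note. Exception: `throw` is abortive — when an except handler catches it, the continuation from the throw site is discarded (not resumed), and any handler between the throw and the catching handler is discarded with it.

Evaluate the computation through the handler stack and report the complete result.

Answer: 24

Step-by-step:
emit(5) @ H0 ⇒ out+=5
throw(3) @ H2 caught ⇒ 24
= 24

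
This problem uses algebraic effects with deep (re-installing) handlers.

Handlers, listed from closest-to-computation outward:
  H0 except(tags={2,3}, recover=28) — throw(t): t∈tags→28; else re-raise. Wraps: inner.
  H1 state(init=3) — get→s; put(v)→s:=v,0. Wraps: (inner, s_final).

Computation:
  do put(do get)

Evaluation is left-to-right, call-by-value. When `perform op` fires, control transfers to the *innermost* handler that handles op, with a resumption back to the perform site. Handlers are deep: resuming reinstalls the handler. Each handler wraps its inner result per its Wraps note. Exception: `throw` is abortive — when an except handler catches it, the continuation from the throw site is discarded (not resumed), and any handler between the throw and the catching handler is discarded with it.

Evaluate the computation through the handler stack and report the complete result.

Working:
get @ H1 ⇒ 3
put(3) @ H1 ⇒ s:=3
H0 returns 0
H1 returns (0, 3)
= (0, 3)

Answer: (0, 3)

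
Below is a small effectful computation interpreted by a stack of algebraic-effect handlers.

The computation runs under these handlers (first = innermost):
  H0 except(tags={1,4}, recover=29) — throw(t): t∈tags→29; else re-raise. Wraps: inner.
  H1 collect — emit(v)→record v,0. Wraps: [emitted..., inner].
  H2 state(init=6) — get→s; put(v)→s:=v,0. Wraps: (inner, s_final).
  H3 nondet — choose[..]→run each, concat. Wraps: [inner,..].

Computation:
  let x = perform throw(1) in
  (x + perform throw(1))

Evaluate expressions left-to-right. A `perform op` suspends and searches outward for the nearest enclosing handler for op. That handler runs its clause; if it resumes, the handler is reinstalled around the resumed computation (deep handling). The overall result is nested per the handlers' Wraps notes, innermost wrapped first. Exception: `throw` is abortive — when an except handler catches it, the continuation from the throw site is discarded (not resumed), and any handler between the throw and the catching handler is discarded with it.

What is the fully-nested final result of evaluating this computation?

Answer: [([29], 6)]

Evaluation trace:
throw(1) @ H0 caught ⇒ 29
H1 returns [29]
H2 returns ([29], 6)
H3 returns [([29], 6)]
= [([29], 6)]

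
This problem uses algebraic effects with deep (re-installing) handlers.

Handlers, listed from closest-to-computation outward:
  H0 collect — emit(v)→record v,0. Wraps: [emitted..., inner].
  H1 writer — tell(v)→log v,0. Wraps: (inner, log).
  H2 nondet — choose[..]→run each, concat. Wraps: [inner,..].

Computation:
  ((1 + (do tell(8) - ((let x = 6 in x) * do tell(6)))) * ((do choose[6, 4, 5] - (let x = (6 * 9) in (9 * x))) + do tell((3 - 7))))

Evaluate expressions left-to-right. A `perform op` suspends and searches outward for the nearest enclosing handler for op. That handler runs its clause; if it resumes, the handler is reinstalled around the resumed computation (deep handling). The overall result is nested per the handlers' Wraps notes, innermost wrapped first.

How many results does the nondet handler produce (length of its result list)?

Evaluation trace:
tell(8) @ H1 ⇒ log+=8
tell(6) @ H1 ⇒ log+=6
choose[6, 4, 5] @ H2
  branch[0] choose=6:
    tell(-4) @ H1 ⇒ log+=-4
    H0 returns [-480]
    H1 returns ([-480], (8, 6, -4))
    H2 returns [([-480], (8, 6, -4))]
  branch[1] choose=4:
    tell(-4) @ H1 ⇒ log+=-4
    H0 returns [-482]
    H1 returns ([-482], (8, 6, -4))
    H2 returns [([-482], (8, 6, -4))]
  branch[2] choose=5:
    tell(-4) @ H1 ⇒ log+=-4
    H0 returns [-481]
    H1 returns ([-481], (8, 6, -4))
    H2 returns [([-481], (8, 6, -4))]
= [([-480], (8, 6, -4)), ([-482], (8, 6, -4)), ([-481], (8, 6, -4))]

Answer: 3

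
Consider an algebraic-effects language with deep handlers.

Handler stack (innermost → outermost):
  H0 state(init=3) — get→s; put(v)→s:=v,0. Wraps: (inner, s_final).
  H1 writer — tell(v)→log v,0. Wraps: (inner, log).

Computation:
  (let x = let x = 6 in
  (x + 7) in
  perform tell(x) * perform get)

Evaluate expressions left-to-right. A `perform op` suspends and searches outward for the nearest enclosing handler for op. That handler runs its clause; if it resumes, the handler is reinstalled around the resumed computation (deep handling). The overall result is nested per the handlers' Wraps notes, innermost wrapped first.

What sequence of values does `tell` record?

Working:
tell(13) @ H1 ⇒ log+=13
get @ H0 ⇒ 3
H0 returns (0, 3)
H1 returns ((0, 3), (13))
= ((0, 3), (13))

Answer: (13)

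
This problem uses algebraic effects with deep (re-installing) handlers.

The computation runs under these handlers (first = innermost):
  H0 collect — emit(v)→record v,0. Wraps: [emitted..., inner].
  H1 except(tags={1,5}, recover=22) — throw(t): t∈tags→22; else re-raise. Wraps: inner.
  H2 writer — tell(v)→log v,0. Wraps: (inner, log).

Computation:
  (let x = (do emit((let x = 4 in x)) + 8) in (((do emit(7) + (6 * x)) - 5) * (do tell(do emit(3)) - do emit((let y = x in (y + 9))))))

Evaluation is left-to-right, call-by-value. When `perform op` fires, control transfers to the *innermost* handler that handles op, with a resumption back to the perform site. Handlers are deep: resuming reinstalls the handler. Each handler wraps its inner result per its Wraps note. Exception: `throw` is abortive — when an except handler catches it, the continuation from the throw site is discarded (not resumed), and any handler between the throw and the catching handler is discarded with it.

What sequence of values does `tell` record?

Step-by-step:
emit(4) @ H0 ⇒ out+=4
emit(7) @ H0 ⇒ out+=7
emit(3) @ H0 ⇒ out+=3
tell(0) @ H2 ⇒ log+=0
emit(17) @ H0 ⇒ out+=17
H0 returns [4, 7, 3, 17, 0]
H1 returns [4, 7, 3, 17, 0]
H2 returns ([4, 7, 3, 17, 0], (0))
= ([4, 7, 3, 17, 0], (0))

Answer: (0)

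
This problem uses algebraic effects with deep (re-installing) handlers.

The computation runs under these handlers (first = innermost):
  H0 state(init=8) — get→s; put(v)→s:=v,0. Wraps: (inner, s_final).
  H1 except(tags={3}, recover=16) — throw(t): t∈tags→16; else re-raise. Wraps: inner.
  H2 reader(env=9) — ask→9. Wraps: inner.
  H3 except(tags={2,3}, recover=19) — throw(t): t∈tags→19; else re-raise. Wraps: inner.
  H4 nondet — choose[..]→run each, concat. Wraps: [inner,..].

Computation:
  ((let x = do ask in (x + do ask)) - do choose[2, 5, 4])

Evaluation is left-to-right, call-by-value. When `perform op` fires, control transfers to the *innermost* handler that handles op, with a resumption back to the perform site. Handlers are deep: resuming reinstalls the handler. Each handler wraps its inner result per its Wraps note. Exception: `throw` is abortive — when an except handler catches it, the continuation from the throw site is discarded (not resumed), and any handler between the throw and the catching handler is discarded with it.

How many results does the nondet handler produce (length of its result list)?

Working:
ask @ H2 ⇒ 9
ask @ H2 ⇒ 9
choose[2, 5, 4] @ H4
  branch[0] choose=2:
    H0 returns (16, 8)
    H1 returns (16, 8)
    H2 returns (16, 8)
    H3 returns (16, 8)
    H4 returns [(16, 8)]
  branch[1] choose=5:
    H0 returns (13, 8)
    H1 returns (13, 8)
    H2 returns (13, 8)
    H3 returns (13, 8)
    H4 returns [(13, 8)]
  branch[2] choose=4:
    H0 returns (14, 8)
    H1 returns (14, 8)
    H2 returns (14, 8)
    H3 returns (14, 8)
    H4 returns [(14, 8)]
= [(16, 8), (13, 8), (14, 8)]

Answer: 3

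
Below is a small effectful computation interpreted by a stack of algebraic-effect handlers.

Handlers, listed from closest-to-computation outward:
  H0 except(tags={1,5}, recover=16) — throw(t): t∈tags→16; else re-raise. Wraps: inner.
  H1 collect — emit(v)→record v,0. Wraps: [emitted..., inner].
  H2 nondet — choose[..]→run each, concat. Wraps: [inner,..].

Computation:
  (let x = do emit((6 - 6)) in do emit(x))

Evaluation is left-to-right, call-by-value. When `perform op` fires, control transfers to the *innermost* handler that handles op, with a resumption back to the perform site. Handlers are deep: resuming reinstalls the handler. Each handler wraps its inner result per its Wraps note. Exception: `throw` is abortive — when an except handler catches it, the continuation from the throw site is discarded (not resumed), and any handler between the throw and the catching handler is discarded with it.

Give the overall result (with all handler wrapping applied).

Answer: [[0, 0, 0]]

Working:
emit(0) @ H1 ⇒ out+=0
emit(0) @ H1 ⇒ out+=0
H0 returns 0
H1 returns [0, 0, 0]
H2 returns [[0, 0, 0]]
= [[0, 0, 0]]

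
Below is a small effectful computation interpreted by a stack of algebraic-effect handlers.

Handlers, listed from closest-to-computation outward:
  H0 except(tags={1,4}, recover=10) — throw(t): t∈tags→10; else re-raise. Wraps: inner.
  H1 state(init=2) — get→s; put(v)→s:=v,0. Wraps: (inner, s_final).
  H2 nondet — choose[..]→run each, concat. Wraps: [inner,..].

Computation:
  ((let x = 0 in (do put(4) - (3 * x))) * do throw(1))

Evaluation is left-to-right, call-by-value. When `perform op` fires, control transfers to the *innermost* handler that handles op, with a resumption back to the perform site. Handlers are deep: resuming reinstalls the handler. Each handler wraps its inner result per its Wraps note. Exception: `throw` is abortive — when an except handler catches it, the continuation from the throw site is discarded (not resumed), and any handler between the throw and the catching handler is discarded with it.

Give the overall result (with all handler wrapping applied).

Step-by-step:
put(4) @ H1 ⇒ s:=4
throw(1) @ H0 caught ⇒ 10
H1 returns (10, 4)
H2 returns [(10, 4)]
= [(10, 4)]

Answer: [(10, 4)]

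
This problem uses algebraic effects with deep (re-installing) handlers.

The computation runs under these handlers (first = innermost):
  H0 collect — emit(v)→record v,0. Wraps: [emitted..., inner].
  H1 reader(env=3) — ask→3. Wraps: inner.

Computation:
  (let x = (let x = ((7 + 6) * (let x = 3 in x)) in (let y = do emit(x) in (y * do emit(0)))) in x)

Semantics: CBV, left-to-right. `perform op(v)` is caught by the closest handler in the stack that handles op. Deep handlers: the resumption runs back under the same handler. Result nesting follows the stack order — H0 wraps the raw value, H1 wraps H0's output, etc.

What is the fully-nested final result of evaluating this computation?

Working:
emit(39) @ H0 ⇒ out+=39
emit(0) @ H0 ⇒ out+=0
H0 returns [39, 0, 0]
H1 returns [39, 0, 0]
= [39, 0, 0]

Answer: [39, 0, 0]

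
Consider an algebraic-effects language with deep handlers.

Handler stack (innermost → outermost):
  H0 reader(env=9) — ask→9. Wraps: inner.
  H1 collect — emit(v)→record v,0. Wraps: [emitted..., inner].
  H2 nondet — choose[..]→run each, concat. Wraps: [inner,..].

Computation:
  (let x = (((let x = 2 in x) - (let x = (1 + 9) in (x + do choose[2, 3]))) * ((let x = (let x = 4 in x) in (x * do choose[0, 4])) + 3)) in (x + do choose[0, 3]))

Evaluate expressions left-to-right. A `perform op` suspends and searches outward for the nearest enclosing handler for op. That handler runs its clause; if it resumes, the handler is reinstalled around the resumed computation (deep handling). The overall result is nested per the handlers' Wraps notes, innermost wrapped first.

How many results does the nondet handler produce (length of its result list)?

Evaluation trace:
choose[2, 3] @ H2
  branch[0] choose=2:
    choose[0, 4] @ H2
      branch[0] choose=0:
        choose[0, 3] @ H2
          branch[0] choose=0:
            H0 returns -30
            H1 returns [-30]
            H2 returns [[-30]]
          branch[1] choose=3:
            H0 returns -27
            H1 returns [-27]
            H2 returns [[-27]]
      branch[1] choose=4:
        choose[0, 3] @ H2
          branch[0] choose=0:
            H0 returns -190
            H1 returns [-190]
            H2 returns [[-190]]
          branch[1] choose=3:
            H0 returns -187
            H1 returns [-187]
            H2 returns [[-187]]
  branch[1] choose=3:
    choose[0, 4] @ H2
      branch[0] choose=0:
        choose[0, 3] @ H2
          branch[0] choose=0:
            H0 returns -33
            H1 returns [-33]
            H2 returns [[-33]]
          branch[1] choose=3:
            H0 returns -30
            H1 returns [-30]
            H2 returns [[-30]]
      branch[1] choose=4:
        choose[0, 3] @ H2
          branch[0] choose=0:
            H0 returns -209
            H1 returns [-209]
            H2 returns [[-209]]
          branch[1] choose=3:
            H0 returns -206
            H1 returns [-206]
            H2 returns [[-206]]
= [[-30], [-27], [-190], [-187], [-33], [-30], [-209], [-206]]

Answer: 8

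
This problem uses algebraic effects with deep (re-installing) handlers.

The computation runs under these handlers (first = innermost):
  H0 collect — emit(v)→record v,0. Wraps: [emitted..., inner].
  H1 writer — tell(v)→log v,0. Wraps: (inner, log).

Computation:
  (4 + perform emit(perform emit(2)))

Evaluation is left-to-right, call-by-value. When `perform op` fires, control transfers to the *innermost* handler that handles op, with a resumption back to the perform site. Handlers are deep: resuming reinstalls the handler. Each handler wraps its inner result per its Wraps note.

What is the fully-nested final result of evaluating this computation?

Step-by-step:
emit(2) @ H0 ⇒ out+=2
emit(0) @ H0 ⇒ out+=0
H0 returns [2, 0, 4]
H1 returns ([2, 0, 4], ())
= ([2, 0, 4], ())

Answer: ([2, 0, 4], ())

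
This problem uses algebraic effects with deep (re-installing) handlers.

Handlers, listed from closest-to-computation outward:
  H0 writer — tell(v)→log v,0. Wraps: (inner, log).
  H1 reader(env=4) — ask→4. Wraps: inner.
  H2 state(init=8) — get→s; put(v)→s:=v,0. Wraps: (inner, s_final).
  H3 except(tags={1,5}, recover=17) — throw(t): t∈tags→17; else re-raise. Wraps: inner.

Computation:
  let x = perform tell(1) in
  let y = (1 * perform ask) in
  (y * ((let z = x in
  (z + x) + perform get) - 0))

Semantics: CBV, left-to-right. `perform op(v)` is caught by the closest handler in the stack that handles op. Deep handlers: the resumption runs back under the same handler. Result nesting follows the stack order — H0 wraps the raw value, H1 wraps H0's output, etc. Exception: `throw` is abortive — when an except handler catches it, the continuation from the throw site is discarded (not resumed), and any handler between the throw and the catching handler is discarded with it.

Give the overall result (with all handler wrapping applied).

Answer: ((32, (1)), 8)

Step-by-step:
tell(1) @ H0 ⇒ log+=1
ask @ H1 ⇒ 4
get @ H2 ⇒ 8
H0 returns (32, (1))
H1 returns (32, (1))
H2 returns ((32, (1)), 8)
H3 returns ((32, (1)), 8)
= ((32, (1)), 8)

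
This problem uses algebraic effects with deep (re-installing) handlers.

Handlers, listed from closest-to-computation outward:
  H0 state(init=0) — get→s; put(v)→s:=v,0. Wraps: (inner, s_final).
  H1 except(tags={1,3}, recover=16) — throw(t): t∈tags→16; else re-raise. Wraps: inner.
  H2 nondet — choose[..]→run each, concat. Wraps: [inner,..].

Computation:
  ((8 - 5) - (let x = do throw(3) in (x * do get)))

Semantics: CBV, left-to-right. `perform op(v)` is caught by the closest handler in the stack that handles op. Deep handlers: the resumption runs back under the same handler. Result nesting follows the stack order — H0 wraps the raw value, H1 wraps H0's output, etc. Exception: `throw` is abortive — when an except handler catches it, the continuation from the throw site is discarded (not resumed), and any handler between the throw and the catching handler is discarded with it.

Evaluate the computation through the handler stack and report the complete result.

Answer: [16]

Working:
throw(3) @ H1 caught ⇒ 16
H2 returns [16]
= [16]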